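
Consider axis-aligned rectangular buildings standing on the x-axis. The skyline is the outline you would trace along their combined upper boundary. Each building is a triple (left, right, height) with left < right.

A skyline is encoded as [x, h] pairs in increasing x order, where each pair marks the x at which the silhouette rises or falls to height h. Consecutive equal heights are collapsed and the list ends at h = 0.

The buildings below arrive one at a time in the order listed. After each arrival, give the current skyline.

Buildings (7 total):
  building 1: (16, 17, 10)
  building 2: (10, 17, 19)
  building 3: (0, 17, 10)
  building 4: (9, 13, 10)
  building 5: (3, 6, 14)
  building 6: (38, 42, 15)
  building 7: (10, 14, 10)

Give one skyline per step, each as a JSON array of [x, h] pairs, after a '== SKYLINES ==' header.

== SKYLINES ==
[[16,10],[17,0]]
[[10,19],[17,0]]
[[0,10],[10,19],[17,0]]
[[0,10],[10,19],[17,0]]
[[0,10],[3,14],[6,10],[10,19],[17,0]]
[[0,10],[3,14],[6,10],[10,19],[17,0],[38,15],[42,0]]
[[0,10],[3,14],[6,10],[10,19],[17,0],[38,15],[42,0]]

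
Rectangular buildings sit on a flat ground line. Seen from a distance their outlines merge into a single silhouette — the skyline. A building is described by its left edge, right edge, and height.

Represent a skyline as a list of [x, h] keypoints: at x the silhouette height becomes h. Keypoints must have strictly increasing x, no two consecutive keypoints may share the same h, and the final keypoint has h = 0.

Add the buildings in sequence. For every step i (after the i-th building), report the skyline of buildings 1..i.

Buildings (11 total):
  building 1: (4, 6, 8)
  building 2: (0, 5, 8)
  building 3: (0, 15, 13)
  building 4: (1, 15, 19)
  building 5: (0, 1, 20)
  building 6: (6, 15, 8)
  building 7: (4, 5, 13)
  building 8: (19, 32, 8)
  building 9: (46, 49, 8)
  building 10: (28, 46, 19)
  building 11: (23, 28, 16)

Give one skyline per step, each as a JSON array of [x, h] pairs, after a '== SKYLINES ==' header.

== SKYLINES ==
[[4,8],[6,0]]
[[0,8],[6,0]]
[[0,13],[15,0]]
[[0,13],[1,19],[15,0]]
[[0,20],[1,19],[15,0]]
[[0,20],[1,19],[15,0]]
[[0,20],[1,19],[15,0]]
[[0,20],[1,19],[15,0],[19,8],[32,0]]
[[0,20],[1,19],[15,0],[19,8],[32,0],[46,8],[49,0]]
[[0,20],[1,19],[15,0],[19,8],[28,19],[46,8],[49,0]]
[[0,20],[1,19],[15,0],[19,8],[23,16],[28,19],[46,8],[49,0]]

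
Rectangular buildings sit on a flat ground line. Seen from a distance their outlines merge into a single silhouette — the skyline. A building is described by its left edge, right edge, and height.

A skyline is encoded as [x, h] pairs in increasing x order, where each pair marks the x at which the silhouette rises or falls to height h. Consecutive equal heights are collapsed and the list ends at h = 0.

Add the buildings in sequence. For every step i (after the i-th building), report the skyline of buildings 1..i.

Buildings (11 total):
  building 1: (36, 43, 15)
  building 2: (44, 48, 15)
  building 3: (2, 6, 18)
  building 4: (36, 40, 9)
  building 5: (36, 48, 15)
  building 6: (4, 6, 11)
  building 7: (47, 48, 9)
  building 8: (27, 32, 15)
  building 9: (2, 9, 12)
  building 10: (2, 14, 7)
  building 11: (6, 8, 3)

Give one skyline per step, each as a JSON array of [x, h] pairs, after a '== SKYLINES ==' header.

== SKYLINES ==
[[36,15],[43,0]]
[[36,15],[43,0],[44,15],[48,0]]
[[2,18],[6,0],[36,15],[43,0],[44,15],[48,0]]
[[2,18],[6,0],[36,15],[43,0],[44,15],[48,0]]
[[2,18],[6,0],[36,15],[48,0]]
[[2,18],[6,0],[36,15],[48,0]]
[[2,18],[6,0],[36,15],[48,0]]
[[2,18],[6,0],[27,15],[32,0],[36,15],[48,0]]
[[2,18],[6,12],[9,0],[27,15],[32,0],[36,15],[48,0]]
[[2,18],[6,12],[9,7],[14,0],[27,15],[32,0],[36,15],[48,0]]
[[2,18],[6,12],[9,7],[14,0],[27,15],[32,0],[36,15],[48,0]]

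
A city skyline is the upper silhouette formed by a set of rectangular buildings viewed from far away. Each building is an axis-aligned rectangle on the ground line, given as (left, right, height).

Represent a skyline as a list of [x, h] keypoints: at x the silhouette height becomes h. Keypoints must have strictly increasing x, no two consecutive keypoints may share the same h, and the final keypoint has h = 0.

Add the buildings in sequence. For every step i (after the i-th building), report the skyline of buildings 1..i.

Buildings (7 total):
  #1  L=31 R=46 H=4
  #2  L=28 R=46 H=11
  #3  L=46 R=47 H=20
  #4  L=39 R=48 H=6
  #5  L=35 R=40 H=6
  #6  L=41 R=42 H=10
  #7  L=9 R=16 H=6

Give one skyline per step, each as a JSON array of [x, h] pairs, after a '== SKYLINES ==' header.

== SKYLINES ==
[[31,4],[46,0]]
[[28,11],[46,0]]
[[28,11],[46,20],[47,0]]
[[28,11],[46,20],[47,6],[48,0]]
[[28,11],[46,20],[47,6],[48,0]]
[[28,11],[46,20],[47,6],[48,0]]
[[9,6],[16,0],[28,11],[46,20],[47,6],[48,0]]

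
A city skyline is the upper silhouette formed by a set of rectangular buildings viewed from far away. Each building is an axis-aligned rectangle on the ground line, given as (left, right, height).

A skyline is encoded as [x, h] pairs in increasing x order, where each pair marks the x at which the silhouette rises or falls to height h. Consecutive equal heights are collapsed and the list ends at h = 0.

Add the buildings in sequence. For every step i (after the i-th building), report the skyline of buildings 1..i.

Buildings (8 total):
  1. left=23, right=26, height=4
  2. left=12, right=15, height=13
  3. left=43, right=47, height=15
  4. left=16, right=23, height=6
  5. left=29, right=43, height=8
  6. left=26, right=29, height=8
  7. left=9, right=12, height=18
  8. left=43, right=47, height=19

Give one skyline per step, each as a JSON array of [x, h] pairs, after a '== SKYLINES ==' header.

== SKYLINES ==
[[23,4],[26,0]]
[[12,13],[15,0],[23,4],[26,0]]
[[12,13],[15,0],[23,4],[26,0],[43,15],[47,0]]
[[12,13],[15,0],[16,6],[23,4],[26,0],[43,15],[47,0]]
[[12,13],[15,0],[16,6],[23,4],[26,0],[29,8],[43,15],[47,0]]
[[12,13],[15,0],[16,6],[23,4],[26,8],[43,15],[47,0]]
[[9,18],[12,13],[15,0],[16,6],[23,4],[26,8],[43,15],[47,0]]
[[9,18],[12,13],[15,0],[16,6],[23,4],[26,8],[43,19],[47,0]]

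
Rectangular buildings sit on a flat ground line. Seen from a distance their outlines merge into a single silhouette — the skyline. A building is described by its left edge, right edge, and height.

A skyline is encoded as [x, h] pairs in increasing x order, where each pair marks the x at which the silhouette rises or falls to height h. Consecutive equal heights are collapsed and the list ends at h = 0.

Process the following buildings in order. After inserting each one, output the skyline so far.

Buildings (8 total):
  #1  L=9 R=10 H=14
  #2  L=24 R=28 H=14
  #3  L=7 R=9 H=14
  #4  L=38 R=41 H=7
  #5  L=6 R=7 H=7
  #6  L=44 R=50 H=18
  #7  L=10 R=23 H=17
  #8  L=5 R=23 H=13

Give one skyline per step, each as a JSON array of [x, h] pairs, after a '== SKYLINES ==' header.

== SKYLINES ==
[[9,14],[10,0]]
[[9,14],[10,0],[24,14],[28,0]]
[[7,14],[10,0],[24,14],[28,0]]
[[7,14],[10,0],[24,14],[28,0],[38,7],[41,0]]
[[6,7],[7,14],[10,0],[24,14],[28,0],[38,7],[41,0]]
[[6,7],[7,14],[10,0],[24,14],[28,0],[38,7],[41,0],[44,18],[50,0]]
[[6,7],[7,14],[10,17],[23,0],[24,14],[28,0],[38,7],[41,0],[44,18],[50,0]]
[[5,13],[7,14],[10,17],[23,0],[24,14],[28,0],[38,7],[41,0],[44,18],[50,0]]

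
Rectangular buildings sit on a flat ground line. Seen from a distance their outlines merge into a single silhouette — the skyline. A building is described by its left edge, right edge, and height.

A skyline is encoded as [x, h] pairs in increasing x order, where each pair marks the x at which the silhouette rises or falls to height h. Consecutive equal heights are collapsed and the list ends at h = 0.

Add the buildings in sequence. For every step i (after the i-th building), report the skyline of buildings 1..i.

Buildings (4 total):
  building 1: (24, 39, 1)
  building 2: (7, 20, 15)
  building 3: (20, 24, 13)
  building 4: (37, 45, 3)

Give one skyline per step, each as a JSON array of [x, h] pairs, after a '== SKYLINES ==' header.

== SKYLINES ==
[[24,1],[39,0]]
[[7,15],[20,0],[24,1],[39,0]]
[[7,15],[20,13],[24,1],[39,0]]
[[7,15],[20,13],[24,1],[37,3],[45,0]]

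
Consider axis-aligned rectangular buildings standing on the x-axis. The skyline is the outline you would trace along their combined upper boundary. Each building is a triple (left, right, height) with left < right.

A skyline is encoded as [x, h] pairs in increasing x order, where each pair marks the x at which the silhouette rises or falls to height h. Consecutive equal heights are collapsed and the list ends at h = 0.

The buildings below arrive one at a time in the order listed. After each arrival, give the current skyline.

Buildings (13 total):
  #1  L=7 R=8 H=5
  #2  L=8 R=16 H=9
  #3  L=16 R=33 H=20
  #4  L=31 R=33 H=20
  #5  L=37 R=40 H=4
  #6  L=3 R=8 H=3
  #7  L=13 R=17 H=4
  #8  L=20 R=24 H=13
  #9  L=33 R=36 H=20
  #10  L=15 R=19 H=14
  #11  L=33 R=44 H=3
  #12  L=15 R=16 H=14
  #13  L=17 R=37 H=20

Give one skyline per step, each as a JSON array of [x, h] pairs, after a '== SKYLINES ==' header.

== SKYLINES ==
[[7,5],[8,0]]
[[7,5],[8,9],[16,0]]
[[7,5],[8,9],[16,20],[33,0]]
[[7,5],[8,9],[16,20],[33,0]]
[[7,5],[8,9],[16,20],[33,0],[37,4],[40,0]]
[[3,3],[7,5],[8,9],[16,20],[33,0],[37,4],[40,0]]
[[3,3],[7,5],[8,9],[16,20],[33,0],[37,4],[40,0]]
[[3,3],[7,5],[8,9],[16,20],[33,0],[37,4],[40,0]]
[[3,3],[7,5],[8,9],[16,20],[36,0],[37,4],[40,0]]
[[3,3],[7,5],[8,9],[15,14],[16,20],[36,0],[37,4],[40,0]]
[[3,3],[7,5],[8,9],[15,14],[16,20],[36,3],[37,4],[40,3],[44,0]]
[[3,3],[7,5],[8,9],[15,14],[16,20],[36,3],[37,4],[40,3],[44,0]]
[[3,3],[7,5],[8,9],[15,14],[16,20],[37,4],[40,3],[44,0]]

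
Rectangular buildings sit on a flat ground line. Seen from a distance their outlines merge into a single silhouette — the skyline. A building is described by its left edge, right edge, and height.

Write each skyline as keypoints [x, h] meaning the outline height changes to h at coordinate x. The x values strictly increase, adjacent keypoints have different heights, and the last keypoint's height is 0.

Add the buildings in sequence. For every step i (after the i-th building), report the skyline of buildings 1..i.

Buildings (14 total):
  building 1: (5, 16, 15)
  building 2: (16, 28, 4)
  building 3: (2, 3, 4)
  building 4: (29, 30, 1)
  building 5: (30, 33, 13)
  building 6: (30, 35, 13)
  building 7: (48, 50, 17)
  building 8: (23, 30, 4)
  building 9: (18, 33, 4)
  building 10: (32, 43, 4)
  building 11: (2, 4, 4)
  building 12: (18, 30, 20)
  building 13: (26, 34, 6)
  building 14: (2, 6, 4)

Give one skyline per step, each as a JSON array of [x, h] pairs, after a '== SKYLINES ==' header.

== SKYLINES ==
[[5,15],[16,0]]
[[5,15],[16,4],[28,0]]
[[2,4],[3,0],[5,15],[16,4],[28,0]]
[[2,4],[3,0],[5,15],[16,4],[28,0],[29,1],[30,0]]
[[2,4],[3,0],[5,15],[16,4],[28,0],[29,1],[30,13],[33,0]]
[[2,4],[3,0],[5,15],[16,4],[28,0],[29,1],[30,13],[35,0]]
[[2,4],[3,0],[5,15],[16,4],[28,0],[29,1],[30,13],[35,0],[48,17],[50,0]]
[[2,4],[3,0],[5,15],[16,4],[30,13],[35,0],[48,17],[50,0]]
[[2,4],[3,0],[5,15],[16,4],[30,13],[35,0],[48,17],[50,0]]
[[2,4],[3,0],[5,15],[16,4],[30,13],[35,4],[43,0],[48,17],[50,0]]
[[2,4],[4,0],[5,15],[16,4],[30,13],[35,4],[43,0],[48,17],[50,0]]
[[2,4],[4,0],[5,15],[16,4],[18,20],[30,13],[35,4],[43,0],[48,17],[50,0]]
[[2,4],[4,0],[5,15],[16,4],[18,20],[30,13],[35,4],[43,0],[48,17],[50,0]]
[[2,4],[5,15],[16,4],[18,20],[30,13],[35,4],[43,0],[48,17],[50,0]]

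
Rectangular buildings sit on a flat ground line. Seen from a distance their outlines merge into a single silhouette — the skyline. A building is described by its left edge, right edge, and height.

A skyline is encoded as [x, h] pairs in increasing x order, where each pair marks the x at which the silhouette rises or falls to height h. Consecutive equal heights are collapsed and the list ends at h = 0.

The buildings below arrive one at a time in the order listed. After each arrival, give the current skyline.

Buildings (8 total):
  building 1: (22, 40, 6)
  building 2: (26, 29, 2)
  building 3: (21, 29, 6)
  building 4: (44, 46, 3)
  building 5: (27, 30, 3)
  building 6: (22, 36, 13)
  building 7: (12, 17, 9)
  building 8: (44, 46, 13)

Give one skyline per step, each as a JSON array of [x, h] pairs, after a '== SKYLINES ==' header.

== SKYLINES ==
[[22,6],[40,0]]
[[22,6],[40,0]]
[[21,6],[40,0]]
[[21,6],[40,0],[44,3],[46,0]]
[[21,6],[40,0],[44,3],[46,0]]
[[21,6],[22,13],[36,6],[40,0],[44,3],[46,0]]
[[12,9],[17,0],[21,6],[22,13],[36,6],[40,0],[44,3],[46,0]]
[[12,9],[17,0],[21,6],[22,13],[36,6],[40,0],[44,13],[46,0]]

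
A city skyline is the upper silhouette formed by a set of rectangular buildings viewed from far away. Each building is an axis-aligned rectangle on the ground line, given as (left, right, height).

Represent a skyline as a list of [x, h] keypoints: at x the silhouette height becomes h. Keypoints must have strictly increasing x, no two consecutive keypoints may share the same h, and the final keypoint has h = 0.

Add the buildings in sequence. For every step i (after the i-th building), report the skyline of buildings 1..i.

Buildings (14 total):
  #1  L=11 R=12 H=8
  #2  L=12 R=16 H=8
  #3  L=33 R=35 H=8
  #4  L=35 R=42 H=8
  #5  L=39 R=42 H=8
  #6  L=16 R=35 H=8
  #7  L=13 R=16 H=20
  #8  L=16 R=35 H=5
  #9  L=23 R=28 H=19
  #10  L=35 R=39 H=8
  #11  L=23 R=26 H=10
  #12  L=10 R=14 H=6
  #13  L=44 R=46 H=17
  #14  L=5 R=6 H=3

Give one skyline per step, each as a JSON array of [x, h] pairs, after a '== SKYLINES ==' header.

== SKYLINES ==
[[11,8],[12,0]]
[[11,8],[16,0]]
[[11,8],[16,0],[33,8],[35,0]]
[[11,8],[16,0],[33,8],[42,0]]
[[11,8],[16,0],[33,8],[42,0]]
[[11,8],[42,0]]
[[11,8],[13,20],[16,8],[42,0]]
[[11,8],[13,20],[16,8],[42,0]]
[[11,8],[13,20],[16,8],[23,19],[28,8],[42,0]]
[[11,8],[13,20],[16,8],[23,19],[28,8],[42,0]]
[[11,8],[13,20],[16,8],[23,19],[28,8],[42,0]]
[[10,6],[11,8],[13,20],[16,8],[23,19],[28,8],[42,0]]
[[10,6],[11,8],[13,20],[16,8],[23,19],[28,8],[42,0],[44,17],[46,0]]
[[5,3],[6,0],[10,6],[11,8],[13,20],[16,8],[23,19],[28,8],[42,0],[44,17],[46,0]]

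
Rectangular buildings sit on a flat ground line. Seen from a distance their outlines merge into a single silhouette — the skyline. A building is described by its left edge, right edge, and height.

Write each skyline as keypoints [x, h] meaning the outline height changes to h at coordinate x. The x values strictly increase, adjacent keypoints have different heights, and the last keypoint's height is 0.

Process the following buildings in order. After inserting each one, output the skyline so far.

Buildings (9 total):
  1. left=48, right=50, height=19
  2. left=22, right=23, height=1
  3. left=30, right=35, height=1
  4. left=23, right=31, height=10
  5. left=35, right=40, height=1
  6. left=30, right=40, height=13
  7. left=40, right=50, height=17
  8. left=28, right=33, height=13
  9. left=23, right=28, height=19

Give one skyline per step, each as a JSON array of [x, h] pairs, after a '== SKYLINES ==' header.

== SKYLINES ==
[[48,19],[50,0]]
[[22,1],[23,0],[48,19],[50,0]]
[[22,1],[23,0],[30,1],[35,0],[48,19],[50,0]]
[[22,1],[23,10],[31,1],[35,0],[48,19],[50,0]]
[[22,1],[23,10],[31,1],[40,0],[48,19],[50,0]]
[[22,1],[23,10],[30,13],[40,0],[48,19],[50,0]]
[[22,1],[23,10],[30,13],[40,17],[48,19],[50,0]]
[[22,1],[23,10],[28,13],[40,17],[48,19],[50,0]]
[[22,1],[23,19],[28,13],[40,17],[48,19],[50,0]]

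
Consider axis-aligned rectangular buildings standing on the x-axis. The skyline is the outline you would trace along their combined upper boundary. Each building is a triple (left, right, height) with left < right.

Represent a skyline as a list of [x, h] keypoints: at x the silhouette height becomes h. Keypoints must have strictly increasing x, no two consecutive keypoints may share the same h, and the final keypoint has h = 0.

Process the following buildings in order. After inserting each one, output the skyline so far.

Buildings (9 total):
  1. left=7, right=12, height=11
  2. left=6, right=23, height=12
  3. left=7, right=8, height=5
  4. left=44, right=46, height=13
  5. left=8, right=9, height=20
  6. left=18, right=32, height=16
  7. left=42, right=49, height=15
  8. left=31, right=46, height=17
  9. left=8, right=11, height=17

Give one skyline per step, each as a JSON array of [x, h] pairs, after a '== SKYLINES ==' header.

== SKYLINES ==
[[7,11],[12,0]]
[[6,12],[23,0]]
[[6,12],[23,0]]
[[6,12],[23,0],[44,13],[46,0]]
[[6,12],[8,20],[9,12],[23,0],[44,13],[46,0]]
[[6,12],[8,20],[9,12],[18,16],[32,0],[44,13],[46,0]]
[[6,12],[8,20],[9,12],[18,16],[32,0],[42,15],[49,0]]
[[6,12],[8,20],[9,12],[18,16],[31,17],[46,15],[49,0]]
[[6,12],[8,20],[9,17],[11,12],[18,16],[31,17],[46,15],[49,0]]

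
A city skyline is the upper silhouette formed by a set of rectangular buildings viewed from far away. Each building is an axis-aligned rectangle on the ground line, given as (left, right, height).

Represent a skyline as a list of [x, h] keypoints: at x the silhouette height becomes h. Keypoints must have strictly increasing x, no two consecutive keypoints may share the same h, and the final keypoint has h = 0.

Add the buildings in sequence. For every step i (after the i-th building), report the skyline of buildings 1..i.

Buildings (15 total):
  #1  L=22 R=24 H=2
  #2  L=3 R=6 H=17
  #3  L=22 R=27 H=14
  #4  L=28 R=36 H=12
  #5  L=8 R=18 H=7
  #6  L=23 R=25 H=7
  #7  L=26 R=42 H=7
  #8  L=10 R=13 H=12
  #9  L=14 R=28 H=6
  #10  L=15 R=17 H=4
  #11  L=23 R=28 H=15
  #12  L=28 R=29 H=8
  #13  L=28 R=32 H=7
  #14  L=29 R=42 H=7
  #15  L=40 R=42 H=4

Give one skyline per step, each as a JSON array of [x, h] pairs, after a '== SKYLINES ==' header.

== SKYLINES ==
[[22,2],[24,0]]
[[3,17],[6,0],[22,2],[24,0]]
[[3,17],[6,0],[22,14],[27,0]]
[[3,17],[6,0],[22,14],[27,0],[28,12],[36,0]]
[[3,17],[6,0],[8,7],[18,0],[22,14],[27,0],[28,12],[36,0]]
[[3,17],[6,0],[8,7],[18,0],[22,14],[27,0],[28,12],[36,0]]
[[3,17],[6,0],[8,7],[18,0],[22,14],[27,7],[28,12],[36,7],[42,0]]
[[3,17],[6,0],[8,7],[10,12],[13,7],[18,0],[22,14],[27,7],[28,12],[36,7],[42,0]]
[[3,17],[6,0],[8,7],[10,12],[13,7],[18,6],[22,14],[27,7],[28,12],[36,7],[42,0]]
[[3,17],[6,0],[8,7],[10,12],[13,7],[18,6],[22,14],[27,7],[28,12],[36,7],[42,0]]
[[3,17],[6,0],[8,7],[10,12],[13,7],[18,6],[22,14],[23,15],[28,12],[36,7],[42,0]]
[[3,17],[6,0],[8,7],[10,12],[13,7],[18,6],[22,14],[23,15],[28,12],[36,7],[42,0]]
[[3,17],[6,0],[8,7],[10,12],[13,7],[18,6],[22,14],[23,15],[28,12],[36,7],[42,0]]
[[3,17],[6,0],[8,7],[10,12],[13,7],[18,6],[22,14],[23,15],[28,12],[36,7],[42,0]]
[[3,17],[6,0],[8,7],[10,12],[13,7],[18,6],[22,14],[23,15],[28,12],[36,7],[42,0]]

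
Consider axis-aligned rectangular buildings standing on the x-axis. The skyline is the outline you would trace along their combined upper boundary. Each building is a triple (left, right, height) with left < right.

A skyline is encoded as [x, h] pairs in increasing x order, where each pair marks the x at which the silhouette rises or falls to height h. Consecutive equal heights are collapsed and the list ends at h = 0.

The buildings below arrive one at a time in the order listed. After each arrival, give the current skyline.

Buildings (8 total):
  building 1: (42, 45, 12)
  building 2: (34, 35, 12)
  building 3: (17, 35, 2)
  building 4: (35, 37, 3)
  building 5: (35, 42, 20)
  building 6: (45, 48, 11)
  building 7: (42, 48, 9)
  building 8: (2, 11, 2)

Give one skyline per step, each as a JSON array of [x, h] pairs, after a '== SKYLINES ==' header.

== SKYLINES ==
[[42,12],[45,0]]
[[34,12],[35,0],[42,12],[45,0]]
[[17,2],[34,12],[35,0],[42,12],[45,0]]
[[17,2],[34,12],[35,3],[37,0],[42,12],[45,0]]
[[17,2],[34,12],[35,20],[42,12],[45,0]]
[[17,2],[34,12],[35,20],[42,12],[45,11],[48,0]]
[[17,2],[34,12],[35,20],[42,12],[45,11],[48,0]]
[[2,2],[11,0],[17,2],[34,12],[35,20],[42,12],[45,11],[48,0]]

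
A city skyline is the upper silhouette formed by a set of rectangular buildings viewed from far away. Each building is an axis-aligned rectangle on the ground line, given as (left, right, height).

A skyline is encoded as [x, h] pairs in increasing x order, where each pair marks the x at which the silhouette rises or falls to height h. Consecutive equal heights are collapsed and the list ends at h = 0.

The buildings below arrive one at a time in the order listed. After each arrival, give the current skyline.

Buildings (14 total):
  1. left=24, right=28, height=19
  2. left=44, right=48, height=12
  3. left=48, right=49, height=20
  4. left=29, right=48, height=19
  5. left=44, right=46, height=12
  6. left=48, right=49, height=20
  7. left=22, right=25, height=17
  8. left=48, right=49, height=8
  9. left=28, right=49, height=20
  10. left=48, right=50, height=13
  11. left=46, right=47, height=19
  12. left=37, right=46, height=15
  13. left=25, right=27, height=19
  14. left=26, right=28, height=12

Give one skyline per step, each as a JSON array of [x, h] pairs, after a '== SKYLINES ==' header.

== SKYLINES ==
[[24,19],[28,0]]
[[24,19],[28,0],[44,12],[48,0]]
[[24,19],[28,0],[44,12],[48,20],[49,0]]
[[24,19],[28,0],[29,19],[48,20],[49,0]]
[[24,19],[28,0],[29,19],[48,20],[49,0]]
[[24,19],[28,0],[29,19],[48,20],[49,0]]
[[22,17],[24,19],[28,0],[29,19],[48,20],[49,0]]
[[22,17],[24,19],[28,0],[29,19],[48,20],[49,0]]
[[22,17],[24,19],[28,20],[49,0]]
[[22,17],[24,19],[28,20],[49,13],[50,0]]
[[22,17],[24,19],[28,20],[49,13],[50,0]]
[[22,17],[24,19],[28,20],[49,13],[50,0]]
[[22,17],[24,19],[28,20],[49,13],[50,0]]
[[22,17],[24,19],[28,20],[49,13],[50,0]]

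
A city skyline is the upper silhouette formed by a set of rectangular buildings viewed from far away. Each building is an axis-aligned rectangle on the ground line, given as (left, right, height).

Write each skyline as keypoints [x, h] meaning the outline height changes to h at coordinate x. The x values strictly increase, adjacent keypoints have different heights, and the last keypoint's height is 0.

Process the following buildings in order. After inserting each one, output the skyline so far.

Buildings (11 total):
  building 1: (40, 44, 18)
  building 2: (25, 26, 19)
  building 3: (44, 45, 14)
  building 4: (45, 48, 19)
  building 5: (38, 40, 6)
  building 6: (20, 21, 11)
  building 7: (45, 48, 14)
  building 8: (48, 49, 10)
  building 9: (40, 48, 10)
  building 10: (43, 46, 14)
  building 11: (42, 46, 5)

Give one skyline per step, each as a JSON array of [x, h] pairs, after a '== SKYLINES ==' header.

== SKYLINES ==
[[40,18],[44,0]]
[[25,19],[26,0],[40,18],[44,0]]
[[25,19],[26,0],[40,18],[44,14],[45,0]]
[[25,19],[26,0],[40,18],[44,14],[45,19],[48,0]]
[[25,19],[26,0],[38,6],[40,18],[44,14],[45,19],[48,0]]
[[20,11],[21,0],[25,19],[26,0],[38,6],[40,18],[44,14],[45,19],[48,0]]
[[20,11],[21,0],[25,19],[26,0],[38,6],[40,18],[44,14],[45,19],[48,0]]
[[20,11],[21,0],[25,19],[26,0],[38,6],[40,18],[44,14],[45,19],[48,10],[49,0]]
[[20,11],[21,0],[25,19],[26,0],[38,6],[40,18],[44,14],[45,19],[48,10],[49,0]]
[[20,11],[21,0],[25,19],[26,0],[38,6],[40,18],[44,14],[45,19],[48,10],[49,0]]
[[20,11],[21,0],[25,19],[26,0],[38,6],[40,18],[44,14],[45,19],[48,10],[49,0]]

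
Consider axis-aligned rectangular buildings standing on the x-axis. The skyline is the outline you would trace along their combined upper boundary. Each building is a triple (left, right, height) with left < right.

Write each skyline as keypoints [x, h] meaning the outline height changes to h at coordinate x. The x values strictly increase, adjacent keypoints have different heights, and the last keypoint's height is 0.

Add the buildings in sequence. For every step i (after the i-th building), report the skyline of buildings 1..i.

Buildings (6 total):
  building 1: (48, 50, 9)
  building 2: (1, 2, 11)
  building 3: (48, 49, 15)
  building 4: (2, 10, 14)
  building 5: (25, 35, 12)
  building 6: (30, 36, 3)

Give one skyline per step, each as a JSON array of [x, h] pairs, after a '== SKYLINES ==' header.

== SKYLINES ==
[[48,9],[50,0]]
[[1,11],[2,0],[48,9],[50,0]]
[[1,11],[2,0],[48,15],[49,9],[50,0]]
[[1,11],[2,14],[10,0],[48,15],[49,9],[50,0]]
[[1,11],[2,14],[10,0],[25,12],[35,0],[48,15],[49,9],[50,0]]
[[1,11],[2,14],[10,0],[25,12],[35,3],[36,0],[48,15],[49,9],[50,0]]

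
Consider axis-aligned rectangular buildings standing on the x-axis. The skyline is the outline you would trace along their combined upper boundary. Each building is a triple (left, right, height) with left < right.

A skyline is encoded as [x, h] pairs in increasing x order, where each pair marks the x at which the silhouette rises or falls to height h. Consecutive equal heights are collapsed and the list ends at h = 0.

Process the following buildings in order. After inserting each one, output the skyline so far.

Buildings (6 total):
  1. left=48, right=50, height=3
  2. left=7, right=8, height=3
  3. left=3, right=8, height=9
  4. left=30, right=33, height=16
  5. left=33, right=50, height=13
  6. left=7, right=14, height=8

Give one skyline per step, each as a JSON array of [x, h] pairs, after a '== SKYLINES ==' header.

== SKYLINES ==
[[48,3],[50,0]]
[[7,3],[8,0],[48,3],[50,0]]
[[3,9],[8,0],[48,3],[50,0]]
[[3,9],[8,0],[30,16],[33,0],[48,3],[50,0]]
[[3,9],[8,0],[30,16],[33,13],[50,0]]
[[3,9],[8,8],[14,0],[30,16],[33,13],[50,0]]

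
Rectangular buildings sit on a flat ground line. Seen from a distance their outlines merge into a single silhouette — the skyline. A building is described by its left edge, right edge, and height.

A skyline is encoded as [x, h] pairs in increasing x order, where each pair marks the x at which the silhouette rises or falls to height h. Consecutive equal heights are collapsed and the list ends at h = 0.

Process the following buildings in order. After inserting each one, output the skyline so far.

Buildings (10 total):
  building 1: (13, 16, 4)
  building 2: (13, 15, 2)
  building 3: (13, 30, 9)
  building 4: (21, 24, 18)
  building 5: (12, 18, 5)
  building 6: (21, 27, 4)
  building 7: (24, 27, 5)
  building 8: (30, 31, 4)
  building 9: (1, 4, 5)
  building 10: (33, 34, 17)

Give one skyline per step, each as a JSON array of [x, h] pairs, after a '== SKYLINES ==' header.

== SKYLINES ==
[[13,4],[16,0]]
[[13,4],[16,0]]
[[13,9],[30,0]]
[[13,9],[21,18],[24,9],[30,0]]
[[12,5],[13,9],[21,18],[24,9],[30,0]]
[[12,5],[13,9],[21,18],[24,9],[30,0]]
[[12,5],[13,9],[21,18],[24,9],[30,0]]
[[12,5],[13,9],[21,18],[24,9],[30,4],[31,0]]
[[1,5],[4,0],[12,5],[13,9],[21,18],[24,9],[30,4],[31,0]]
[[1,5],[4,0],[12,5],[13,9],[21,18],[24,9],[30,4],[31,0],[33,17],[34,0]]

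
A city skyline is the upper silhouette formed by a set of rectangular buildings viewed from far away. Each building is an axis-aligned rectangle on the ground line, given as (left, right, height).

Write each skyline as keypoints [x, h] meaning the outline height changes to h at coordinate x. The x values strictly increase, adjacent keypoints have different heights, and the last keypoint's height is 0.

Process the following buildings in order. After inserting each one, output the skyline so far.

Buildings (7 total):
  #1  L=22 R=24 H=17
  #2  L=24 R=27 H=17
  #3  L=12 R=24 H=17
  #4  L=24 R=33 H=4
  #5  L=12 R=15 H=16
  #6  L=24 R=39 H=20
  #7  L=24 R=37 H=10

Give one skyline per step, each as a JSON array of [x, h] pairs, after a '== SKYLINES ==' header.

== SKYLINES ==
[[22,17],[24,0]]
[[22,17],[27,0]]
[[12,17],[27,0]]
[[12,17],[27,4],[33,0]]
[[12,17],[27,4],[33,0]]
[[12,17],[24,20],[39,0]]
[[12,17],[24,20],[39,0]]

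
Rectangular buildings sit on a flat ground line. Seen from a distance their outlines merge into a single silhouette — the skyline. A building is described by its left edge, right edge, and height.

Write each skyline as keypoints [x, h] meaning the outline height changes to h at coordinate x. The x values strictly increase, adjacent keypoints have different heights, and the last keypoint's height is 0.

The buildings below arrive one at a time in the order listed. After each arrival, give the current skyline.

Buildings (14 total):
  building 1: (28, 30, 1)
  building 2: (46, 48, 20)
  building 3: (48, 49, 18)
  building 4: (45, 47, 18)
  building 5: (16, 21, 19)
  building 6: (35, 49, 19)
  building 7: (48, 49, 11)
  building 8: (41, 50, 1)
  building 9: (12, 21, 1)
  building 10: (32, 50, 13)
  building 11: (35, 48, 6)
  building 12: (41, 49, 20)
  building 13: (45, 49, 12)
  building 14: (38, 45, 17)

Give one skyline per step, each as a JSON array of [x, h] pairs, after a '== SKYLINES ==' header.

== SKYLINES ==
[[28,1],[30,0]]
[[28,1],[30,0],[46,20],[48,0]]
[[28,1],[30,0],[46,20],[48,18],[49,0]]
[[28,1],[30,0],[45,18],[46,20],[48,18],[49,0]]
[[16,19],[21,0],[28,1],[30,0],[45,18],[46,20],[48,18],[49,0]]
[[16,19],[21,0],[28,1],[30,0],[35,19],[46,20],[48,19],[49,0]]
[[16,19],[21,0],[28,1],[30,0],[35,19],[46,20],[48,19],[49,0]]
[[16,19],[21,0],[28,1],[30,0],[35,19],[46,20],[48,19],[49,1],[50,0]]
[[12,1],[16,19],[21,0],[28,1],[30,0],[35,19],[46,20],[48,19],[49,1],[50,0]]
[[12,1],[16,19],[21,0],[28,1],[30,0],[32,13],[35,19],[46,20],[48,19],[49,13],[50,0]]
[[12,1],[16,19],[21,0],[28,1],[30,0],[32,13],[35,19],[46,20],[48,19],[49,13],[50,0]]
[[12,1],[16,19],[21,0],[28,1],[30,0],[32,13],[35,19],[41,20],[49,13],[50,0]]
[[12,1],[16,19],[21,0],[28,1],[30,0],[32,13],[35,19],[41,20],[49,13],[50,0]]
[[12,1],[16,19],[21,0],[28,1],[30,0],[32,13],[35,19],[41,20],[49,13],[50,0]]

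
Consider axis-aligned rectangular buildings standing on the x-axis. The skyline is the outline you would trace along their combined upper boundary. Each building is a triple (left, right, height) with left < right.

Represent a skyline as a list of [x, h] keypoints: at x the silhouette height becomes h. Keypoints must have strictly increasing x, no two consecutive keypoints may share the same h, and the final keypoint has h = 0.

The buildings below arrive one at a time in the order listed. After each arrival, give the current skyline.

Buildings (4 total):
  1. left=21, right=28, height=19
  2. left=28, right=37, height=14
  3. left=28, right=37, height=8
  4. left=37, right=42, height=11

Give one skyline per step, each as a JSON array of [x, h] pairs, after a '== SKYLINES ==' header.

== SKYLINES ==
[[21,19],[28,0]]
[[21,19],[28,14],[37,0]]
[[21,19],[28,14],[37,0]]
[[21,19],[28,14],[37,11],[42,0]]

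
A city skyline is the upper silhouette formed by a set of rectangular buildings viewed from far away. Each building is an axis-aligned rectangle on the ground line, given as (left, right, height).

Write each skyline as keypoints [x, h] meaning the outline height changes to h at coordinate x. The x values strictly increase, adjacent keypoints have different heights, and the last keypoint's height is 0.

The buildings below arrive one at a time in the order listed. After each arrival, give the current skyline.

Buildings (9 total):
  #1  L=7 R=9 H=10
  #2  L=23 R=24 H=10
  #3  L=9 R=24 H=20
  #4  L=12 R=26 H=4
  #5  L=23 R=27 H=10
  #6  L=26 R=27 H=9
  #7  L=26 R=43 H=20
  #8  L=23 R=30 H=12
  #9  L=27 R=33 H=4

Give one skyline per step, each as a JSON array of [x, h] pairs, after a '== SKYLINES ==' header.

== SKYLINES ==
[[7,10],[9,0]]
[[7,10],[9,0],[23,10],[24,0]]
[[7,10],[9,20],[24,0]]
[[7,10],[9,20],[24,4],[26,0]]
[[7,10],[9,20],[24,10],[27,0]]
[[7,10],[9,20],[24,10],[27,0]]
[[7,10],[9,20],[24,10],[26,20],[43,0]]
[[7,10],[9,20],[24,12],[26,20],[43,0]]
[[7,10],[9,20],[24,12],[26,20],[43,0]]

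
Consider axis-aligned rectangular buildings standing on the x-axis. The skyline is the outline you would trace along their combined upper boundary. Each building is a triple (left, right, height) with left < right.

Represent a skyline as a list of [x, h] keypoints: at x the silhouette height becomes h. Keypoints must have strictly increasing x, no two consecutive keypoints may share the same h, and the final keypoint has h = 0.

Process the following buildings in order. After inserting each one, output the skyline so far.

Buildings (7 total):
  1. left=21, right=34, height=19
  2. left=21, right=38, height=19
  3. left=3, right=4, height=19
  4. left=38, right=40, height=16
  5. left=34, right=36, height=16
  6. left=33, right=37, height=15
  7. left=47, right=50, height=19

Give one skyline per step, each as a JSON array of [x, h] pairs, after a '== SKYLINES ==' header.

== SKYLINES ==
[[21,19],[34,0]]
[[21,19],[38,0]]
[[3,19],[4,0],[21,19],[38,0]]
[[3,19],[4,0],[21,19],[38,16],[40,0]]
[[3,19],[4,0],[21,19],[38,16],[40,0]]
[[3,19],[4,0],[21,19],[38,16],[40,0]]
[[3,19],[4,0],[21,19],[38,16],[40,0],[47,19],[50,0]]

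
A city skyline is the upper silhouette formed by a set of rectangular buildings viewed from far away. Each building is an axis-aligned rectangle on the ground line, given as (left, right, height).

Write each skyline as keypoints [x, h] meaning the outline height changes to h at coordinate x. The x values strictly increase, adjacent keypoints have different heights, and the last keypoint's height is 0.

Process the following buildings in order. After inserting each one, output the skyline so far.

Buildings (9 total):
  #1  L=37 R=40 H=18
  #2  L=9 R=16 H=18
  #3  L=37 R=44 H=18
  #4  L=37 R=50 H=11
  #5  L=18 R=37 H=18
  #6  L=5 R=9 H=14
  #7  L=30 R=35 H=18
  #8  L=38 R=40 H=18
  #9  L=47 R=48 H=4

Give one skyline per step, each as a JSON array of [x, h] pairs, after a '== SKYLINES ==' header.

== SKYLINES ==
[[37,18],[40,0]]
[[9,18],[16,0],[37,18],[40,0]]
[[9,18],[16,0],[37,18],[44,0]]
[[9,18],[16,0],[37,18],[44,11],[50,0]]
[[9,18],[16,0],[18,18],[44,11],[50,0]]
[[5,14],[9,18],[16,0],[18,18],[44,11],[50,0]]
[[5,14],[9,18],[16,0],[18,18],[44,11],[50,0]]
[[5,14],[9,18],[16,0],[18,18],[44,11],[50,0]]
[[5,14],[9,18],[16,0],[18,18],[44,11],[50,0]]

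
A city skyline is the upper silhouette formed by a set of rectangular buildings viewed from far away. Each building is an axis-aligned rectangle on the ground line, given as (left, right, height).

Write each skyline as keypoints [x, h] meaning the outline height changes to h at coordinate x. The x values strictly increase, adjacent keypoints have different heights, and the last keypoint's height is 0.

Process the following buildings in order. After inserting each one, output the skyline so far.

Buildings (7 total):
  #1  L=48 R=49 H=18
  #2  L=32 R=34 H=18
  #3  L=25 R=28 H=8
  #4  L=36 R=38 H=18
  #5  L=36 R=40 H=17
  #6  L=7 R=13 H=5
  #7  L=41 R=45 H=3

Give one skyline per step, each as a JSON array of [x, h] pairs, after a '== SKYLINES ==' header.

== SKYLINES ==
[[48,18],[49,0]]
[[32,18],[34,0],[48,18],[49,0]]
[[25,8],[28,0],[32,18],[34,0],[48,18],[49,0]]
[[25,8],[28,0],[32,18],[34,0],[36,18],[38,0],[48,18],[49,0]]
[[25,8],[28,0],[32,18],[34,0],[36,18],[38,17],[40,0],[48,18],[49,0]]
[[7,5],[13,0],[25,8],[28,0],[32,18],[34,0],[36,18],[38,17],[40,0],[48,18],[49,0]]
[[7,5],[13,0],[25,8],[28,0],[32,18],[34,0],[36,18],[38,17],[40,0],[41,3],[45,0],[48,18],[49,0]]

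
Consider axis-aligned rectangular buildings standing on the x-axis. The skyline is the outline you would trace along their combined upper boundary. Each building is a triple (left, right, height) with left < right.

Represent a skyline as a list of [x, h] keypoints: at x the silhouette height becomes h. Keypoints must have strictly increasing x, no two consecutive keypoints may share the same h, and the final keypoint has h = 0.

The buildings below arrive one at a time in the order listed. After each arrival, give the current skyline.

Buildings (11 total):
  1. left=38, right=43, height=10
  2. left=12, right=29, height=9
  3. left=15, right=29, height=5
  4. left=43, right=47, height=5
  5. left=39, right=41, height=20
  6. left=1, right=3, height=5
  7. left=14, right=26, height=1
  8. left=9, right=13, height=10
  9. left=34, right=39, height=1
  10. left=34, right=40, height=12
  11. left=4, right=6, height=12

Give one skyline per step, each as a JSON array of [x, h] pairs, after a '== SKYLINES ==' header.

== SKYLINES ==
[[38,10],[43,0]]
[[12,9],[29,0],[38,10],[43,0]]
[[12,9],[29,0],[38,10],[43,0]]
[[12,9],[29,0],[38,10],[43,5],[47,0]]
[[12,9],[29,0],[38,10],[39,20],[41,10],[43,5],[47,0]]
[[1,5],[3,0],[12,9],[29,0],[38,10],[39,20],[41,10],[43,5],[47,0]]
[[1,5],[3,0],[12,9],[29,0],[38,10],[39,20],[41,10],[43,5],[47,0]]
[[1,5],[3,0],[9,10],[13,9],[29,0],[38,10],[39,20],[41,10],[43,5],[47,0]]
[[1,5],[3,0],[9,10],[13,9],[29,0],[34,1],[38,10],[39,20],[41,10],[43,5],[47,0]]
[[1,5],[3,0],[9,10],[13,9],[29,0],[34,12],[39,20],[41,10],[43,5],[47,0]]
[[1,5],[3,0],[4,12],[6,0],[9,10],[13,9],[29,0],[34,12],[39,20],[41,10],[43,5],[47,0]]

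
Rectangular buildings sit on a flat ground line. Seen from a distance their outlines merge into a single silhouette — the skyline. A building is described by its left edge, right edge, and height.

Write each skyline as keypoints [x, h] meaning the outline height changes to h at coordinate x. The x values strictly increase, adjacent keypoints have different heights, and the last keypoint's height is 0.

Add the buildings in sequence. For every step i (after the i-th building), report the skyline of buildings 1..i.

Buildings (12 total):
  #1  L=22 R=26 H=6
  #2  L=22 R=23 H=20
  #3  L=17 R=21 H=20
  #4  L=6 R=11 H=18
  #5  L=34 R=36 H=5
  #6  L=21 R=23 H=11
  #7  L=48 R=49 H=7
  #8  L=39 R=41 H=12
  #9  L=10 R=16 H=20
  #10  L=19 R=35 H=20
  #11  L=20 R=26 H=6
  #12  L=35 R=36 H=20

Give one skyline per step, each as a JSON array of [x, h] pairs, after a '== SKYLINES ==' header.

== SKYLINES ==
[[22,6],[26,0]]
[[22,20],[23,6],[26,0]]
[[17,20],[21,0],[22,20],[23,6],[26,0]]
[[6,18],[11,0],[17,20],[21,0],[22,20],[23,6],[26,0]]
[[6,18],[11,0],[17,20],[21,0],[22,20],[23,6],[26,0],[34,5],[36,0]]
[[6,18],[11,0],[17,20],[21,11],[22,20],[23,6],[26,0],[34,5],[36,0]]
[[6,18],[11,0],[17,20],[21,11],[22,20],[23,6],[26,0],[34,5],[36,0],[48,7],[49,0]]
[[6,18],[11,0],[17,20],[21,11],[22,20],[23,6],[26,0],[34,5],[36,0],[39,12],[41,0],[48,7],[49,0]]
[[6,18],[10,20],[16,0],[17,20],[21,11],[22,20],[23,6],[26,0],[34,5],[36,0],[39,12],[41,0],[48,7],[49,0]]
[[6,18],[10,20],[16,0],[17,20],[35,5],[36,0],[39,12],[41,0],[48,7],[49,0]]
[[6,18],[10,20],[16,0],[17,20],[35,5],[36,0],[39,12],[41,0],[48,7],[49,0]]
[[6,18],[10,20],[16,0],[17,20],[36,0],[39,12],[41,0],[48,7],[49,0]]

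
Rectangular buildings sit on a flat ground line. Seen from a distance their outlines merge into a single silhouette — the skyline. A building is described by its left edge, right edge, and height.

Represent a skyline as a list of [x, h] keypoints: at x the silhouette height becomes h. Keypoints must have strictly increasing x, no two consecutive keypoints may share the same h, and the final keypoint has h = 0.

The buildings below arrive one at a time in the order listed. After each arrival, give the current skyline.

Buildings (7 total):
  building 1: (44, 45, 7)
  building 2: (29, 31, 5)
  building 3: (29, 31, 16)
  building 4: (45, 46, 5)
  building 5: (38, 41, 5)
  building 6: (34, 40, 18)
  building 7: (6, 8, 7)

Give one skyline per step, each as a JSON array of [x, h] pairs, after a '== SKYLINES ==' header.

== SKYLINES ==
[[44,7],[45,0]]
[[29,5],[31,0],[44,7],[45,0]]
[[29,16],[31,0],[44,7],[45,0]]
[[29,16],[31,0],[44,7],[45,5],[46,0]]
[[29,16],[31,0],[38,5],[41,0],[44,7],[45,5],[46,0]]
[[29,16],[31,0],[34,18],[40,5],[41,0],[44,7],[45,5],[46,0]]
[[6,7],[8,0],[29,16],[31,0],[34,18],[40,5],[41,0],[44,7],[45,5],[46,0]]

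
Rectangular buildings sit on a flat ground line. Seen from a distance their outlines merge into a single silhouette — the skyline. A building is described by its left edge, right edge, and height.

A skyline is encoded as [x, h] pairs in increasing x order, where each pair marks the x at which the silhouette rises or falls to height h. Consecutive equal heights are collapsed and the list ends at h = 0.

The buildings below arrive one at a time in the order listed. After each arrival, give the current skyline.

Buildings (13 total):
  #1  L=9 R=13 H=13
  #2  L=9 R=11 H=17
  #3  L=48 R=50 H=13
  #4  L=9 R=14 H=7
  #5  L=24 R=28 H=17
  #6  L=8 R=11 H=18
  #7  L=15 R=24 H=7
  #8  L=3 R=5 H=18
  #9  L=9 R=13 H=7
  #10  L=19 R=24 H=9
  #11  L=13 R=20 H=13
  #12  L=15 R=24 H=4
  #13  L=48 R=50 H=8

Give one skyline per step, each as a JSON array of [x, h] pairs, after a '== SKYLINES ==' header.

== SKYLINES ==
[[9,13],[13,0]]
[[9,17],[11,13],[13,0]]
[[9,17],[11,13],[13,0],[48,13],[50,0]]
[[9,17],[11,13],[13,7],[14,0],[48,13],[50,0]]
[[9,17],[11,13],[13,7],[14,0],[24,17],[28,0],[48,13],[50,0]]
[[8,18],[11,13],[13,7],[14,0],[24,17],[28,0],[48,13],[50,0]]
[[8,18],[11,13],[13,7],[14,0],[15,7],[24,17],[28,0],[48,13],[50,0]]
[[3,18],[5,0],[8,18],[11,13],[13,7],[14,0],[15,7],[24,17],[28,0],[48,13],[50,0]]
[[3,18],[5,0],[8,18],[11,13],[13,7],[14,0],[15,7],[24,17],[28,0],[48,13],[50,0]]
[[3,18],[5,0],[8,18],[11,13],[13,7],[14,0],[15,7],[19,9],[24,17],[28,0],[48,13],[50,0]]
[[3,18],[5,0],[8,18],[11,13],[20,9],[24,17],[28,0],[48,13],[50,0]]
[[3,18],[5,0],[8,18],[11,13],[20,9],[24,17],[28,0],[48,13],[50,0]]
[[3,18],[5,0],[8,18],[11,13],[20,9],[24,17],[28,0],[48,13],[50,0]]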